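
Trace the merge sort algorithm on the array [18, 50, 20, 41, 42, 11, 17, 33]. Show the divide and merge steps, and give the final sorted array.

Merge sort trace:

Split: [18, 50, 20, 41, 42, 11, 17, 33] -> [18, 50, 20, 41] and [42, 11, 17, 33]
  Split: [18, 50, 20, 41] -> [18, 50] and [20, 41]
    Split: [18, 50] -> [18] and [50]
    Merge: [18] + [50] -> [18, 50]
    Split: [20, 41] -> [20] and [41]
    Merge: [20] + [41] -> [20, 41]
  Merge: [18, 50] + [20, 41] -> [18, 20, 41, 50]
  Split: [42, 11, 17, 33] -> [42, 11] and [17, 33]
    Split: [42, 11] -> [42] and [11]
    Merge: [42] + [11] -> [11, 42]
    Split: [17, 33] -> [17] and [33]
    Merge: [17] + [33] -> [17, 33]
  Merge: [11, 42] + [17, 33] -> [11, 17, 33, 42]
Merge: [18, 20, 41, 50] + [11, 17, 33, 42] -> [11, 17, 18, 20, 33, 41, 42, 50]

Final sorted array: [11, 17, 18, 20, 33, 41, 42, 50]

The merge sort proceeds by recursively splitting the array and merging sorted halves.
After all merges, the sorted array is [11, 17, 18, 20, 33, 41, 42, 50].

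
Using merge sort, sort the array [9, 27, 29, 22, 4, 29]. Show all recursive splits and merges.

Merge sort trace:

Split: [9, 27, 29, 22, 4, 29] -> [9, 27, 29] and [22, 4, 29]
  Split: [9, 27, 29] -> [9] and [27, 29]
    Split: [27, 29] -> [27] and [29]
    Merge: [27] + [29] -> [27, 29]
  Merge: [9] + [27, 29] -> [9, 27, 29]
  Split: [22, 4, 29] -> [22] and [4, 29]
    Split: [4, 29] -> [4] and [29]
    Merge: [4] + [29] -> [4, 29]
  Merge: [22] + [4, 29] -> [4, 22, 29]
Merge: [9, 27, 29] + [4, 22, 29] -> [4, 9, 22, 27, 29, 29]

Final sorted array: [4, 9, 22, 27, 29, 29]

The merge sort proceeds by recursively splitting the array and merging sorted halves.
After all merges, the sorted array is [4, 9, 22, 27, 29, 29].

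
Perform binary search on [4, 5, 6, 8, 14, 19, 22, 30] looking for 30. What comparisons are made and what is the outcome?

Binary search for 30 in [4, 5, 6, 8, 14, 19, 22, 30]:

lo=0, hi=7, mid=3, arr[mid]=8 -> 8 < 30, search right half
lo=4, hi=7, mid=5, arr[mid]=19 -> 19 < 30, search right half
lo=6, hi=7, mid=6, arr[mid]=22 -> 22 < 30, search right half
lo=7, hi=7, mid=7, arr[mid]=30 -> Found target at index 7!

Binary search finds 30 at index 7 after 4 comparisons. The search repeatedly halves the search space by comparing with the middle element.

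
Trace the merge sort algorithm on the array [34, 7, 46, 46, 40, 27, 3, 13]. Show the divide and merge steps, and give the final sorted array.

Merge sort trace:

Split: [34, 7, 46, 46, 40, 27, 3, 13] -> [34, 7, 46, 46] and [40, 27, 3, 13]
  Split: [34, 7, 46, 46] -> [34, 7] and [46, 46]
    Split: [34, 7] -> [34] and [7]
    Merge: [34] + [7] -> [7, 34]
    Split: [46, 46] -> [46] and [46]
    Merge: [46] + [46] -> [46, 46]
  Merge: [7, 34] + [46, 46] -> [7, 34, 46, 46]
  Split: [40, 27, 3, 13] -> [40, 27] and [3, 13]
    Split: [40, 27] -> [40] and [27]
    Merge: [40] + [27] -> [27, 40]
    Split: [3, 13] -> [3] and [13]
    Merge: [3] + [13] -> [3, 13]
  Merge: [27, 40] + [3, 13] -> [3, 13, 27, 40]
Merge: [7, 34, 46, 46] + [3, 13, 27, 40] -> [3, 7, 13, 27, 34, 40, 46, 46]

Final sorted array: [3, 7, 13, 27, 34, 40, 46, 46]

The merge sort proceeds by recursively splitting the array and merging sorted halves.
After all merges, the sorted array is [3, 7, 13, 27, 34, 40, 46, 46].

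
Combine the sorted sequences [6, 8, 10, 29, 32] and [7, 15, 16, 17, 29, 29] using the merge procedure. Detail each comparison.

Merging process:

Compare 6 vs 7: take 6 from left. Merged: [6]
Compare 8 vs 7: take 7 from right. Merged: [6, 7]
Compare 8 vs 15: take 8 from left. Merged: [6, 7, 8]
Compare 10 vs 15: take 10 from left. Merged: [6, 7, 8, 10]
Compare 29 vs 15: take 15 from right. Merged: [6, 7, 8, 10, 15]
Compare 29 vs 16: take 16 from right. Merged: [6, 7, 8, 10, 15, 16]
Compare 29 vs 17: take 17 from right. Merged: [6, 7, 8, 10, 15, 16, 17]
Compare 29 vs 29: take 29 from left. Merged: [6, 7, 8, 10, 15, 16, 17, 29]
Compare 32 vs 29: take 29 from right. Merged: [6, 7, 8, 10, 15, 16, 17, 29, 29]
Compare 32 vs 29: take 29 from right. Merged: [6, 7, 8, 10, 15, 16, 17, 29, 29, 29]
Append remaining from left: [32]. Merged: [6, 7, 8, 10, 15, 16, 17, 29, 29, 29, 32]

Final merged array: [6, 7, 8, 10, 15, 16, 17, 29, 29, 29, 32]
Total comparisons: 10

The merged array is [6, 7, 8, 10, 15, 16, 17, 29, 29, 29, 32], requiring 10 comparisons. The merge step runs in O(n) time where n is the total number of elements.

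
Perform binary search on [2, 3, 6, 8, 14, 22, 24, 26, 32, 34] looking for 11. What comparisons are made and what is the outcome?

Binary search for 11 in [2, 3, 6, 8, 14, 22, 24, 26, 32, 34]:

lo=0, hi=9, mid=4, arr[mid]=14 -> 14 > 11, search left half
lo=0, hi=3, mid=1, arr[mid]=3 -> 3 < 11, search right half
lo=2, hi=3, mid=2, arr[mid]=6 -> 6 < 11, search right half
lo=3, hi=3, mid=3, arr[mid]=8 -> 8 < 11, search right half
lo=4 > hi=3, target 11 not found

Binary search determines that 11 is not in the array after 4 comparisons. The search space was exhausted without finding the target.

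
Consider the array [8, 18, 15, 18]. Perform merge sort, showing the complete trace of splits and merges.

Merge sort trace:

Split: [8, 18, 15, 18] -> [8, 18] and [15, 18]
  Split: [8, 18] -> [8] and [18]
  Merge: [8] + [18] -> [8, 18]
  Split: [15, 18] -> [15] and [18]
  Merge: [15] + [18] -> [15, 18]
Merge: [8, 18] + [15, 18] -> [8, 15, 18, 18]

Final sorted array: [8, 15, 18, 18]

The merge sort proceeds by recursively splitting the array and merging sorted halves.
After all merges, the sorted array is [8, 15, 18, 18].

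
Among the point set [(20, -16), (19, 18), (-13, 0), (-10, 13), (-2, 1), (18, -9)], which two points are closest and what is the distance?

Computing all pairwise distances among 6 points:

d((20, -16), (19, 18)) = 34.0147
d((20, -16), (-13, 0)) = 36.6742
d((20, -16), (-10, 13)) = 41.7253
d((20, -16), (-2, 1)) = 27.8029
d((20, -16), (18, -9)) = 7.2801 <-- minimum
d((19, 18), (-13, 0)) = 36.7151
d((19, 18), (-10, 13)) = 29.4279
d((19, 18), (-2, 1)) = 27.0185
d((19, 18), (18, -9)) = 27.0185
d((-13, 0), (-10, 13)) = 13.3417
d((-13, 0), (-2, 1)) = 11.0454
d((-13, 0), (18, -9)) = 32.28
d((-10, 13), (-2, 1)) = 14.4222
d((-10, 13), (18, -9)) = 35.609
d((-2, 1), (18, -9)) = 22.3607

Closest pair: (20, -16) and (18, -9) with distance 7.2801

The closest pair is (20, -16) and (18, -9) with Euclidean distance 7.2801. For 6 points, brute-force pairwise comparison is shown above. For large n, the divide-and-conquer algorithm (sort by x, recurse on halves, check the dividing strip) achieves O(n log n).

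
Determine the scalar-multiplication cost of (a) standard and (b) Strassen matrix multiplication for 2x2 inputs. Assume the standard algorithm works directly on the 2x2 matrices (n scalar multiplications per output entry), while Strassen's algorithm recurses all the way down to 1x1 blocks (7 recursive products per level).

Matrix multiplication for 2x2 matrices:

Standard algorithm: 2^3 = 8 multiplications
Strassen's algorithm: 7^(log2(2)) = 7^1 = 7 multiplications
Savings: 8 - 7 = 1 multiplications

Standard: 8 multiplications (2^3). Strassen: 7 multiplications (7^1). Strassen reduces 8 recursive multiplications to 7 at each level.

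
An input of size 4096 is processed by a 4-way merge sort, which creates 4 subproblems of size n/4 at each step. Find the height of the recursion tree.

For divide and conquer with division factor 4:

Problem sizes at each level:
Level 0: 4096
Level 1: 1024
Level 2: 256
Level 3: 64
Level 4: 16
Level 5: 4
Level 6: 1

The root is level 0 and the size-1 base case is level 6 (the tree spans levels 0 through 6, i.e. 7 levels counting the root), so the depth is the number of divisions: log_4(4096) = 6

The recursion tree depth is log_4(4096) = 6. At each level, the problem size is divided by 4, so it takes 6 divisions to reduce to a base case of size 1. The algorithm makes 4 recursive calls at each level.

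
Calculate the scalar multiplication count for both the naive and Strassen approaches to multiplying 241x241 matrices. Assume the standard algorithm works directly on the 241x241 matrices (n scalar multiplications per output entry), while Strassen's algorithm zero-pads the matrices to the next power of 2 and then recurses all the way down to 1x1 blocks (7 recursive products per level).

Matrix multiplication for 241x241 matrices:

Strassen's algorithm requires power-of-2 dimensions. Pad 241x241 to 256x256 (next power of 2).

Standard algorithm: 241^3 = 13997521 multiplications
Strassen's algorithm: 7^(log2(256)) = 7^8 = 5764801 multiplications
Savings: 13997521 - 5764801 = 8232720 multiplications

Standard: 13997521 multiplications (241^3). Strassen: 5764801 multiplications (7^8, after padding to 256x256). Strassen reduces 8 recursive multiplications to 7 at each level.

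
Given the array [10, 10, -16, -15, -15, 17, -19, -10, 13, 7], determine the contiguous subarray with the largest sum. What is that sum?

Using Kadane's algorithm on [10, 10, -16, -15, -15, 17, -19, -10, 13, 7]:

Scanning through the array:
Position 1 (value 10): max_ending_here = 20, max_so_far = 20
Position 2 (value -16): max_ending_here = 4, max_so_far = 20
Position 3 (value -15): max_ending_here = -11, max_so_far = 20
Position 4 (value -15): max_ending_here = -15, max_so_far = 20
Position 5 (value 17): max_ending_here = 17, max_so_far = 20
Position 6 (value -19): max_ending_here = -2, max_so_far = 20
Position 7 (value -10): max_ending_here = -10, max_so_far = 20
Position 8 (value 13): max_ending_here = 13, max_so_far = 20
Position 9 (value 7): max_ending_here = 20, max_so_far = 20

Maximum subarray: [10, 10]
Maximum sum: 20

The maximum subarray is [10, 10] with sum 20. This subarray runs from index 0 to index 1.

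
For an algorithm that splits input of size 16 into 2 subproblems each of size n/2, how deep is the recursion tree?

For divide and conquer with division factor 2:

Problem sizes at each level:
Level 0: 16
Level 1: 8
Level 2: 4
Level 3: 2
Level 4: 1

The root is level 0 and the size-1 base case is level 4 (the tree spans levels 0 through 4, i.e. 5 levels counting the root), so the depth is the number of divisions: log_2(16) = 4

The recursion tree depth is log_2(16) = 4. At each level, the problem size is divided by 2, so it takes 4 divisions to reduce to a base case of size 1. The algorithm makes 2 recursive calls at each level.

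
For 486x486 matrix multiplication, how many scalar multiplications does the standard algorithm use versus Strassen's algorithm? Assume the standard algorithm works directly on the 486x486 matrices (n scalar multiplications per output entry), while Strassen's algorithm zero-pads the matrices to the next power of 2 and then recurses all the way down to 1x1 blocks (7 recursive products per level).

Matrix multiplication for 486x486 matrices:

Strassen's algorithm requires power-of-2 dimensions. Pad 486x486 to 512x512 (next power of 2).

Standard algorithm: 486^3 = 114791256 multiplications
Strassen's algorithm: 7^(log2(512)) = 7^9 = 40353607 multiplications
Savings: 114791256 - 40353607 = 74437649 multiplications

Standard: 114791256 multiplications (486^3). Strassen: 40353607 multiplications (7^9, after padding to 512x512). Strassen reduces 8 recursive multiplications to 7 at each level.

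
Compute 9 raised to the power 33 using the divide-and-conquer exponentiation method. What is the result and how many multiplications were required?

Computing 9^33 by squaring (build up from 9^1; each line after the first costs one multiplication):

9^1 = 9
9^2 = (9^1)^2 = 9^2 = 81
9^4 = (9^2)^2 = 81^2 = 6561
9^8 = (9^4)^2 = 6561^2 = 43046721
9^16 = (9^8)^2 = 43046721^2 = 1853020188851841
9^32 = (9^16)^2 = 1853020188851841^2 = 3433683820292512484657849089281
9^33 = 9 * 9^32 = 9 * 3433683820292512484657849089281 = 30903154382632612361920641803529

Result: 30903154382632612361920641803529
Multiplications needed: 6 (6 lines after 9^1)

9^33 = 30903154382632612361920641803529. Using exponentiation by squaring, this requires 6 multiplications. The key idea: if the exponent is even, square the half-power; if odd, multiply by the base once.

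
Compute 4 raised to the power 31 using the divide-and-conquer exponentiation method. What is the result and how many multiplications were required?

Computing 4^31 by squaring (build up from 4^1; each line after the first costs one multiplication):

4^1 = 4
4^2 = (4^1)^2 = 4^2 = 16
4^3 = 4 * 4^2 = 4 * 16 = 64
4^6 = (4^3)^2 = 64^2 = 4096
4^7 = 4 * 4^6 = 4 * 4096 = 16384
4^14 = (4^7)^2 = 16384^2 = 268435456
4^15 = 4 * 4^14 = 4 * 268435456 = 1073741824
4^30 = (4^15)^2 = 1073741824^2 = 1152921504606846976
4^31 = 4 * 4^30 = 4 * 1152921504606846976 = 4611686018427387904

Result: 4611686018427387904
Multiplications needed: 8 (8 lines after 4^1)

4^31 = 4611686018427387904. Using exponentiation by squaring, this requires 8 multiplications. The key idea: if the exponent is even, square the half-power; if odd, multiply by the base once.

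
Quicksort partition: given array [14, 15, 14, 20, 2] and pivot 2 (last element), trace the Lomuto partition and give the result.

Lomuto partition with pivot = 2:

Initial array: [14, 15, 14, 20, 2]

arr[0]=14 > 2: no swap
arr[1]=15 > 2: no swap
arr[2]=14 > 2: no swap
arr[3]=20 > 2: no swap

Place pivot at position 0: [2, 15, 14, 20, 14]
Pivot position: 0

After partitioning with pivot 2, the array becomes [2, 15, 14, 20, 14]. The pivot is placed at index 0. All elements to the left of the pivot are <= 2, and all elements to the right are > 2.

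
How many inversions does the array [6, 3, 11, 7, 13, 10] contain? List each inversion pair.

Finding inversions in [6, 3, 11, 7, 13, 10]:

(0, 1): arr[0]=6 > arr[1]=3
(2, 3): arr[2]=11 > arr[3]=7
(2, 5): arr[2]=11 > arr[5]=10
(4, 5): arr[4]=13 > arr[5]=10

Total inversions: 4

The array has 4 inversion(s): (0,1), (2,3), (2,5), (4,5). Each pair (i,j) satisfies i < j and arr[i] > arr[j].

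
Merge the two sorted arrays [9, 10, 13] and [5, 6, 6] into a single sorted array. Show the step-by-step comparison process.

Merging process:

Compare 9 vs 5: take 5 from right. Merged: [5]
Compare 9 vs 6: take 6 from right. Merged: [5, 6]
Compare 9 vs 6: take 6 from right. Merged: [5, 6, 6]
Append remaining from left: [9, 10, 13]. Merged: [5, 6, 6, 9, 10, 13]

Final merged array: [5, 6, 6, 9, 10, 13]
Total comparisons: 3

The merged array is [5, 6, 6, 9, 10, 13], requiring 3 comparisons. The merge step runs in O(n) time where n is the total number of elements.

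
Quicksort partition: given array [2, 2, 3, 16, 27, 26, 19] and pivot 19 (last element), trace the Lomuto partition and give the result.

Lomuto partition with pivot = 19:

Initial array: [2, 2, 3, 16, 27, 26, 19]

arr[0]=2 <= 19: swap with position 0, array becomes [2, 2, 3, 16, 27, 26, 19]
arr[1]=2 <= 19: swap with position 1, array becomes [2, 2, 3, 16, 27, 26, 19]
arr[2]=3 <= 19: swap with position 2, array becomes [2, 2, 3, 16, 27, 26, 19]
arr[3]=16 <= 19: swap with position 3, array becomes [2, 2, 3, 16, 27, 26, 19]
arr[4]=27 > 19: no swap
arr[5]=26 > 19: no swap

Place pivot at position 4: [2, 2, 3, 16, 19, 26, 27]
Pivot position: 4

After partitioning with pivot 19, the array becomes [2, 2, 3, 16, 19, 26, 27]. The pivot is placed at index 4. All elements to the left of the pivot are <= 19, and all elements to the right are > 19.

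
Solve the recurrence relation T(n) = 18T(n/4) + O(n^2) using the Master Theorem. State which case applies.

Master Theorem for T(n) = 18T(n/4) + O(n^2):

a = 18, b = 4, c = 2
log_b(a) = log_4(18) = 2.0850

Case 1: c = 2 < log_4(18) = 2.0850
T(n) = O(n^(log_4 18))

For T(n) = 18T(n/4) + O(n^2): log_4(18) = 2.0850. This is Case 1 of the Master Theorem (c < log_b(a), work dominated by leaves), giving O(n^(log_4 18)).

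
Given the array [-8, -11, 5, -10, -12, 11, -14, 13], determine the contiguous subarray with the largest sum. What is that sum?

Using Kadane's algorithm on [-8, -11, 5, -10, -12, 11, -14, 13]:

Scanning through the array:
Position 1 (value -11): max_ending_here = -11, max_so_far = -8
Position 2 (value 5): max_ending_here = 5, max_so_far = 5
Position 3 (value -10): max_ending_here = -5, max_so_far = 5
Position 4 (value -12): max_ending_here = -12, max_so_far = 5
Position 5 (value 11): max_ending_here = 11, max_so_far = 11
Position 6 (value -14): max_ending_here = -3, max_so_far = 11
Position 7 (value 13): max_ending_here = 13, max_so_far = 13

Maximum subarray: [13]
Maximum sum: 13

The maximum subarray is [13] with sum 13. This subarray runs from index 7 to index 7.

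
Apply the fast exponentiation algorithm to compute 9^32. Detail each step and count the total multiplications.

Computing 9^32 by squaring (build up from 9^1; each line after the first costs one multiplication):

9^1 = 9
9^2 = (9^1)^2 = 9^2 = 81
9^4 = (9^2)^2 = 81^2 = 6561
9^8 = (9^4)^2 = 6561^2 = 43046721
9^16 = (9^8)^2 = 43046721^2 = 1853020188851841
9^32 = (9^16)^2 = 1853020188851841^2 = 3433683820292512484657849089281

Result: 3433683820292512484657849089281
Multiplications needed: 5 (5 lines after 9^1)

9^32 = 3433683820292512484657849089281. Using exponentiation by squaring, this requires 5 multiplications. The key idea: if the exponent is even, square the half-power; if odd, multiply by the base once.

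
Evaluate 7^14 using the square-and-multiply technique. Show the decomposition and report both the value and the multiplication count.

Computing 7^14 by squaring (build up from 7^1; each line after the first costs one multiplication):

7^1 = 7
7^2 = (7^1)^2 = 7^2 = 49
7^3 = 7 * 7^2 = 7 * 49 = 343
7^6 = (7^3)^2 = 343^2 = 117649
7^7 = 7 * 7^6 = 7 * 117649 = 823543
7^14 = (7^7)^2 = 823543^2 = 678223072849

Result: 678223072849
Multiplications needed: 5 (5 lines after 7^1)

7^14 = 678223072849. Using exponentiation by squaring, this requires 5 multiplications. The key idea: if the exponent is even, square the half-power; if odd, multiply by the base once.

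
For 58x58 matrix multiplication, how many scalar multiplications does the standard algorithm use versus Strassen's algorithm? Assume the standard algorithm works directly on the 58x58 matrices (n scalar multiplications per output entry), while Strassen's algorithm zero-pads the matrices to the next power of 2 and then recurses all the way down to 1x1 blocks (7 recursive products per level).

Matrix multiplication for 58x58 matrices:

Strassen's algorithm requires power-of-2 dimensions. Pad 58x58 to 64x64 (next power of 2).

Standard algorithm: 58^3 = 195112 multiplications
Strassen's algorithm: 7^(log2(64)) = 7^6 = 117649 multiplications
Savings: 195112 - 117649 = 77463 multiplications

Standard: 195112 multiplications (58^3). Strassen: 117649 multiplications (7^6, after padding to 64x64). Strassen reduces 8 recursive multiplications to 7 at each level.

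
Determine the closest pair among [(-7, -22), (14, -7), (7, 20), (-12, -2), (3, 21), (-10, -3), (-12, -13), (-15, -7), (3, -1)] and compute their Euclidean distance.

Computing all pairwise distances among 9 points:

d((-7, -22), (14, -7)) = 25.807
d((-7, -22), (7, 20)) = 44.2719
d((-7, -22), (-12, -2)) = 20.6155
d((-7, -22), (3, 21)) = 44.1475
d((-7, -22), (-10, -3)) = 19.2354
d((-7, -22), (-12, -13)) = 10.2956
d((-7, -22), (-15, -7)) = 17.0
d((-7, -22), (3, -1)) = 23.2594
d((14, -7), (7, 20)) = 27.8927
d((14, -7), (-12, -2)) = 26.4764
d((14, -7), (3, 21)) = 30.0832
d((14, -7), (-10, -3)) = 24.3311
d((14, -7), (-12, -13)) = 26.6833
d((14, -7), (-15, -7)) = 29.0
d((14, -7), (3, -1)) = 12.53
d((7, 20), (-12, -2)) = 29.0689
d((7, 20), (3, 21)) = 4.1231
d((7, 20), (-10, -3)) = 28.6007
d((7, 20), (-12, -13)) = 38.0789
d((7, 20), (-15, -7)) = 34.8281
d((7, 20), (3, -1)) = 21.3776
d((-12, -2), (3, 21)) = 27.4591
d((-12, -2), (-10, -3)) = 2.2361 <-- minimum
d((-12, -2), (-12, -13)) = 11.0
d((-12, -2), (-15, -7)) = 5.831
d((-12, -2), (3, -1)) = 15.0333
d((3, 21), (-10, -3)) = 27.2947
d((3, 21), (-12, -13)) = 37.1618
d((3, 21), (-15, -7)) = 33.2866
d((3, 21), (3, -1)) = 22.0
d((-10, -3), (-12, -13)) = 10.198
d((-10, -3), (-15, -7)) = 6.4031
d((-10, -3), (3, -1)) = 13.1529
d((-12, -13), (-15, -7)) = 6.7082
d((-12, -13), (3, -1)) = 19.2094
d((-15, -7), (3, -1)) = 18.9737

Closest pair: (-12, -2) and (-10, -3) with distance 2.2361

The closest pair is (-12, -2) and (-10, -3) with Euclidean distance 2.2361. For 9 points, brute-force pairwise comparison is shown above. For large n, the divide-and-conquer algorithm (sort by x, recurse on halves, check the dividing strip) achieves O(n log n).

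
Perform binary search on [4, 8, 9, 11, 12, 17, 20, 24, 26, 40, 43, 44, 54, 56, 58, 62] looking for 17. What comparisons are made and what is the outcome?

Binary search for 17 in [4, 8, 9, 11, 12, 17, 20, 24, 26, 40, 43, 44, 54, 56, 58, 62]:

lo=0, hi=15, mid=7, arr[mid]=24 -> 24 > 17, search left half
lo=0, hi=6, mid=3, arr[mid]=11 -> 11 < 17, search right half
lo=4, hi=6, mid=5, arr[mid]=17 -> Found target at index 5!

Binary search finds 17 at index 5 after 3 comparisons. The search repeatedly halves the search space by comparing with the middle element.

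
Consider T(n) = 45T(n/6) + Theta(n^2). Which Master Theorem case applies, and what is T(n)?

Master Theorem for T(n) = 45T(n/6) + O(n^2):

a = 45, b = 6, c = 2
log_b(a) = log_6(45) = 2.1245

Case 1: c = 2 < log_6(45) = 2.1245
T(n) = O(n^(log_6 45))

For T(n) = 45T(n/6) + O(n^2): log_6(45) = 2.1245. This is Case 1 of the Master Theorem (c < log_b(a), work dominated by leaves), giving O(n^(log_6 45)).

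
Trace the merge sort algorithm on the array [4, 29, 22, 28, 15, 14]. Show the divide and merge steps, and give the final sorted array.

Merge sort trace:

Split: [4, 29, 22, 28, 15, 14] -> [4, 29, 22] and [28, 15, 14]
  Split: [4, 29, 22] -> [4] and [29, 22]
    Split: [29, 22] -> [29] and [22]
    Merge: [29] + [22] -> [22, 29]
  Merge: [4] + [22, 29] -> [4, 22, 29]
  Split: [28, 15, 14] -> [28] and [15, 14]
    Split: [15, 14] -> [15] and [14]
    Merge: [15] + [14] -> [14, 15]
  Merge: [28] + [14, 15] -> [14, 15, 28]
Merge: [4, 22, 29] + [14, 15, 28] -> [4, 14, 15, 22, 28, 29]

Final sorted array: [4, 14, 15, 22, 28, 29]

The merge sort proceeds by recursively splitting the array and merging sorted halves.
After all merges, the sorted array is [4, 14, 15, 22, 28, 29].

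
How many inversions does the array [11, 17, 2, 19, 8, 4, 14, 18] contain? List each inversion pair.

Finding inversions in [11, 17, 2, 19, 8, 4, 14, 18]:

(0, 2): arr[0]=11 > arr[2]=2
(0, 4): arr[0]=11 > arr[4]=8
(0, 5): arr[0]=11 > arr[5]=4
(1, 2): arr[1]=17 > arr[2]=2
(1, 4): arr[1]=17 > arr[4]=8
(1, 5): arr[1]=17 > arr[5]=4
(1, 6): arr[1]=17 > arr[6]=14
(3, 4): arr[3]=19 > arr[4]=8
(3, 5): arr[3]=19 > arr[5]=4
(3, 6): arr[3]=19 > arr[6]=14
(3, 7): arr[3]=19 > arr[7]=18
(4, 5): arr[4]=8 > arr[5]=4

Total inversions: 12

The array has 12 inversion(s): (0,2), (0,4), (0,5), (1,2), (1,4), (1,5), (1,6), (3,4), (3,5), (3,6), (3,7), (4,5). Each pair (i,j) satisfies i < j and arr[i] > arr[j].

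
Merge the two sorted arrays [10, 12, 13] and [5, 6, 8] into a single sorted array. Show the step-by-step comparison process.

Merging process:

Compare 10 vs 5: take 5 from right. Merged: [5]
Compare 10 vs 6: take 6 from right. Merged: [5, 6]
Compare 10 vs 8: take 8 from right. Merged: [5, 6, 8]
Append remaining from left: [10, 12, 13]. Merged: [5, 6, 8, 10, 12, 13]

Final merged array: [5, 6, 8, 10, 12, 13]
Total comparisons: 3

The merged array is [5, 6, 8, 10, 12, 13], requiring 3 comparisons. The merge step runs in O(n) time where n is the total number of elements.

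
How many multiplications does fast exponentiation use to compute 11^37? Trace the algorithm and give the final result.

Computing 11^37 by squaring (build up from 11^1; each line after the first costs one multiplication):

11^1 = 11
11^2 = (11^1)^2 = 11^2 = 121
11^4 = (11^2)^2 = 121^2 = 14641
11^8 = (11^4)^2 = 14641^2 = 214358881
11^9 = 11 * 11^8 = 11 * 214358881 = 2357947691
11^18 = (11^9)^2 = 2357947691^2 = 5559917313492231481
11^36 = (11^18)^2 = 5559917313492231481^2 = 30912680532870672635673352936887453361
11^37 = 11 * 11^36 = 11 * 30912680532870672635673352936887453361 = 340039485861577398992406882305761986971

Result: 340039485861577398992406882305761986971
Multiplications needed: 7 (7 lines after 11^1)

11^37 = 340039485861577398992406882305761986971. Using exponentiation by squaring, this requires 7 multiplications. The key idea: if the exponent is even, square the half-power; if odd, multiply by the base once.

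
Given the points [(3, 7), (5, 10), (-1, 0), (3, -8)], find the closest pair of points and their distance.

Computing all pairwise distances among 4 points:

d((3, 7), (5, 10)) = 3.6056 <-- minimum
d((3, 7), (-1, 0)) = 8.0623
d((3, 7), (3, -8)) = 15.0
d((5, 10), (-1, 0)) = 11.6619
d((5, 10), (3, -8)) = 18.1108
d((-1, 0), (3, -8)) = 8.9443

Closest pair: (3, 7) and (5, 10) with distance 3.6056

The closest pair is (3, 7) and (5, 10) with Euclidean distance 3.6056. For 4 points, brute-force pairwise comparison is shown above. For large n, the divide-and-conquer algorithm (sort by x, recurse on halves, check the dividing strip) achieves O(n log n).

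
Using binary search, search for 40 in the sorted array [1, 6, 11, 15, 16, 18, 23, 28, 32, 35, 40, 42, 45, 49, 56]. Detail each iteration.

Binary search for 40 in [1, 6, 11, 15, 16, 18, 23, 28, 32, 35, 40, 42, 45, 49, 56]:

lo=0, hi=14, mid=7, arr[mid]=28 -> 28 < 40, search right half
lo=8, hi=14, mid=11, arr[mid]=42 -> 42 > 40, search left half
lo=8, hi=10, mid=9, arr[mid]=35 -> 35 < 40, search right half
lo=10, hi=10, mid=10, arr[mid]=40 -> Found target at index 10!

Binary search finds 40 at index 10 after 4 comparisons. The search repeatedly halves the search space by comparing with the middle element.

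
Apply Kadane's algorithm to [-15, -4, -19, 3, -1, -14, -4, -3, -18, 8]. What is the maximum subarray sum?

Using Kadane's algorithm on [-15, -4, -19, 3, -1, -14, -4, -3, -18, 8]:

Scanning through the array:
Position 1 (value -4): max_ending_here = -4, max_so_far = -4
Position 2 (value -19): max_ending_here = -19, max_so_far = -4
Position 3 (value 3): max_ending_here = 3, max_so_far = 3
Position 4 (value -1): max_ending_here = 2, max_so_far = 3
Position 5 (value -14): max_ending_here = -12, max_so_far = 3
Position 6 (value -4): max_ending_here = -4, max_so_far = 3
Position 7 (value -3): max_ending_here = -3, max_so_far = 3
Position 8 (value -18): max_ending_here = -18, max_so_far = 3
Position 9 (value 8): max_ending_here = 8, max_so_far = 8

Maximum subarray: [8]
Maximum sum: 8

The maximum subarray is [8] with sum 8. This subarray runs from index 9 to index 9.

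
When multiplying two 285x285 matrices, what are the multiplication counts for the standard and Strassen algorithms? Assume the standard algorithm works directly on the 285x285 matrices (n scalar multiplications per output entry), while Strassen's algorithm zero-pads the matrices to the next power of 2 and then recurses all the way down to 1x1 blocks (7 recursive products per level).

Matrix multiplication for 285x285 matrices:

Strassen's algorithm requires power-of-2 dimensions. Pad 285x285 to 512x512 (next power of 2).

Standard algorithm: 285^3 = 23149125 multiplications
Strassen's algorithm: 7^(log2(512)) = 7^9 = 40353607 multiplications
Difference: 23149125 - 40353607 = -17204482 (Strassen uses MORE here due to padding overhead — for small or just-over-power-of-2 n, padding can outweigh the per-level savings)

Standard: 23149125 multiplications (285^3). Strassen: 40353607 multiplications (7^9, after padding to 512x512). Strassen reduces 8 recursive multiplications to 7 at each level.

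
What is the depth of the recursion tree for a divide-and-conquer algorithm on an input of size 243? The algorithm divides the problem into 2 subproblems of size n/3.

For divide and conquer with division factor 3:

Problem sizes at each level:
Level 0: 243
Level 1: 81
Level 2: 27
Level 3: 9
Level 4: 3
Level 5: 1

The root is level 0 and the size-1 base case is level 5 (the tree spans levels 0 through 5, i.e. 6 levels counting the root), so the depth is the number of divisions: log_3(243) = 5

The recursion tree depth is log_3(243) = 5. At each level, the problem size is divided by 3, so it takes 5 divisions to reduce to a base case of size 1. The algorithm makes 2 recursive calls at each level.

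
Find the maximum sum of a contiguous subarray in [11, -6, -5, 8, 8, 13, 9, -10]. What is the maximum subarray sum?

Using Kadane's algorithm on [11, -6, -5, 8, 8, 13, 9, -10]:

Scanning through the array:
Position 1 (value -6): max_ending_here = 5, max_so_far = 11
Position 2 (value -5): max_ending_here = 0, max_so_far = 11
Position 3 (value 8): max_ending_here = 8, max_so_far = 11
Position 4 (value 8): max_ending_here = 16, max_so_far = 16
Position 5 (value 13): max_ending_here = 29, max_so_far = 29
Position 6 (value 9): max_ending_here = 38, max_so_far = 38
Position 7 (value -10): max_ending_here = 28, max_so_far = 38

Maximum subarray: [11, -6, -5, 8, 8, 13, 9]
Maximum sum: 38

The maximum subarray is [11, -6, -5, 8, 8, 13, 9] with sum 38. This subarray runs from index 0 to index 6.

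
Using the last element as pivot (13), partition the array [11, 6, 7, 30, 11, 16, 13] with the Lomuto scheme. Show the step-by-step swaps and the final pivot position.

Lomuto partition with pivot = 13:

Initial array: [11, 6, 7, 30, 11, 16, 13]

arr[0]=11 <= 13: swap with position 0, array becomes [11, 6, 7, 30, 11, 16, 13]
arr[1]=6 <= 13: swap with position 1, array becomes [11, 6, 7, 30, 11, 16, 13]
arr[2]=7 <= 13: swap with position 2, array becomes [11, 6, 7, 30, 11, 16, 13]
arr[3]=30 > 13: no swap
arr[4]=11 <= 13: swap with position 3, array becomes [11, 6, 7, 11, 30, 16, 13]
arr[5]=16 > 13: no swap

Place pivot at position 4: [11, 6, 7, 11, 13, 16, 30]
Pivot position: 4

After partitioning with pivot 13, the array becomes [11, 6, 7, 11, 13, 16, 30]. The pivot is placed at index 4. All elements to the left of the pivot are <= 13, and all elements to the right are > 13.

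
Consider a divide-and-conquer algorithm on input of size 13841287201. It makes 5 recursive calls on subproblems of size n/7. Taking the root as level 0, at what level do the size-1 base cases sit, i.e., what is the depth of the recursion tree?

For divide and conquer with division factor 7:

Problem sizes at each level:
Level 0: 13841287201
Level 1: 1977326743
Level 2: 282475249
Level 3: 40353607
Level 4: 5764801
Level 5: 823543
Level 6: 117649
Level 7: 16807
Level 8: 2401
Level 9: 343
Level 10: 49
Level 11: 7
Level 12: 1

The root is level 0 and the size-1 base case is level 12 (the tree spans levels 0 through 12, i.e. 13 levels counting the root), so the depth is the number of divisions: log_7(13841287201) = 12

The recursion tree depth is log_7(13841287201) = 12. At each level, the problem size is divided by 7, so it takes 12 divisions to reduce to a base case of size 1. The algorithm makes 5 recursive calls at each level.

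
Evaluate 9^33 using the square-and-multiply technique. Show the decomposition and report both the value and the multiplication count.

Computing 9^33 by squaring (build up from 9^1; each line after the first costs one multiplication):

9^1 = 9
9^2 = (9^1)^2 = 9^2 = 81
9^4 = (9^2)^2 = 81^2 = 6561
9^8 = (9^4)^2 = 6561^2 = 43046721
9^16 = (9^8)^2 = 43046721^2 = 1853020188851841
9^32 = (9^16)^2 = 1853020188851841^2 = 3433683820292512484657849089281
9^33 = 9 * 9^32 = 9 * 3433683820292512484657849089281 = 30903154382632612361920641803529

Result: 30903154382632612361920641803529
Multiplications needed: 6 (6 lines after 9^1)

9^33 = 30903154382632612361920641803529. Using exponentiation by squaring, this requires 6 multiplications. The key idea: if the exponent is even, square the half-power; if odd, multiply by the base once.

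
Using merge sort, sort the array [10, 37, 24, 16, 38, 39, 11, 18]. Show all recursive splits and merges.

Merge sort trace:

Split: [10, 37, 24, 16, 38, 39, 11, 18] -> [10, 37, 24, 16] and [38, 39, 11, 18]
  Split: [10, 37, 24, 16] -> [10, 37] and [24, 16]
    Split: [10, 37] -> [10] and [37]
    Merge: [10] + [37] -> [10, 37]
    Split: [24, 16] -> [24] and [16]
    Merge: [24] + [16] -> [16, 24]
  Merge: [10, 37] + [16, 24] -> [10, 16, 24, 37]
  Split: [38, 39, 11, 18] -> [38, 39] and [11, 18]
    Split: [38, 39] -> [38] and [39]
    Merge: [38] + [39] -> [38, 39]
    Split: [11, 18] -> [11] and [18]
    Merge: [11] + [18] -> [11, 18]
  Merge: [38, 39] + [11, 18] -> [11, 18, 38, 39]
Merge: [10, 16, 24, 37] + [11, 18, 38, 39] -> [10, 11, 16, 18, 24, 37, 38, 39]

Final sorted array: [10, 11, 16, 18, 24, 37, 38, 39]

The merge sort proceeds by recursively splitting the array and merging sorted halves.
After all merges, the sorted array is [10, 11, 16, 18, 24, 37, 38, 39].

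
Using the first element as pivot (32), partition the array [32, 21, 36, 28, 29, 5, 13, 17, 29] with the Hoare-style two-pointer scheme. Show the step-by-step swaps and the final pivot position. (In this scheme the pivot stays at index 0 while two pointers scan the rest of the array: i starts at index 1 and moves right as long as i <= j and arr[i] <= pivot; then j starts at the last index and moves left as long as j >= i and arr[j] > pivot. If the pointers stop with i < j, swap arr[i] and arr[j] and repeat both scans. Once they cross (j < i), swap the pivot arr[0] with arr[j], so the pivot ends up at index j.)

Hoare-style two-pointer partition with pivot = 32:

Initial array: [32, 21, 36, 28, 29, 5, 13, 17, 29]

Pointers start at i = 1, j = 8.
i stops at index 2 (arr[2]=36 > 32), j stops at index 8 (arr[8]=29 <= 32): swap arr[2] and arr[8], array becomes [32, 21, 29, 28, 29, 5, 13, 17, 36]
i ends at 8, j ends at 7: the pointers have crossed (j < i), so scanning stops.

Swap pivot arr[0] with arr[7] to place pivot at position 7: [17, 21, 29, 28, 29, 5, 13, 32, 36]
Pivot position: 7

After partitioning with pivot 32, the array becomes [17, 21, 29, 28, 29, 5, 13, 32, 36]. The pivot is placed at index 7. All elements to the left of the pivot are <= 32, and all elements to the right are > 32.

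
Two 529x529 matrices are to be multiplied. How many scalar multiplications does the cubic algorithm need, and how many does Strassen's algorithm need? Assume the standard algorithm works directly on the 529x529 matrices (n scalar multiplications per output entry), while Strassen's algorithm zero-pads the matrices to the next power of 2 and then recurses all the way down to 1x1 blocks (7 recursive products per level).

Matrix multiplication for 529x529 matrices:

Strassen's algorithm requires power-of-2 dimensions. Pad 529x529 to 1024x1024 (next power of 2).

Standard algorithm: 529^3 = 148035889 multiplications
Strassen's algorithm: 7^(log2(1024)) = 7^10 = 282475249 multiplications
Difference: 148035889 - 282475249 = -134439360 (Strassen uses MORE here due to padding overhead — for small or just-over-power-of-2 n, padding can outweigh the per-level savings)

Standard: 148035889 multiplications (529^3). Strassen: 282475249 multiplications (7^10, after padding to 1024x1024). Strassen reduces 8 recursive multiplications to 7 at each level.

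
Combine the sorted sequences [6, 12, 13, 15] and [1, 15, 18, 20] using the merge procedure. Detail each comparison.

Merging process:

Compare 6 vs 1: take 1 from right. Merged: [1]
Compare 6 vs 15: take 6 from left. Merged: [1, 6]
Compare 12 vs 15: take 12 from left. Merged: [1, 6, 12]
Compare 13 vs 15: take 13 from left. Merged: [1, 6, 12, 13]
Compare 15 vs 15: take 15 from left. Merged: [1, 6, 12, 13, 15]
Append remaining from right: [15, 18, 20]. Merged: [1, 6, 12, 13, 15, 15, 18, 20]

Final merged array: [1, 6, 12, 13, 15, 15, 18, 20]
Total comparisons: 5

The merged array is [1, 6, 12, 13, 15, 15, 18, 20], requiring 5 comparisons. The merge step runs in O(n) time where n is the total number of elements.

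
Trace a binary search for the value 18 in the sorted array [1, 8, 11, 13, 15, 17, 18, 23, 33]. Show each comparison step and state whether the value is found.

Binary search for 18 in [1, 8, 11, 13, 15, 17, 18, 23, 33]:

lo=0, hi=8, mid=4, arr[mid]=15 -> 15 < 18, search right half
lo=5, hi=8, mid=6, arr[mid]=18 -> Found target at index 6!

Binary search finds 18 at index 6 after 2 comparisons. The search repeatedly halves the search space by comparing with the middle element.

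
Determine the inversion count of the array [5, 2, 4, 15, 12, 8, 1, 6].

Finding inversions in [5, 2, 4, 15, 12, 8, 1, 6]:

(0, 1): arr[0]=5 > arr[1]=2
(0, 2): arr[0]=5 > arr[2]=4
(0, 6): arr[0]=5 > arr[6]=1
(1, 6): arr[1]=2 > arr[6]=1
(2, 6): arr[2]=4 > arr[6]=1
(3, 4): arr[3]=15 > arr[4]=12
(3, 5): arr[3]=15 > arr[5]=8
(3, 6): arr[3]=15 > arr[6]=1
(3, 7): arr[3]=15 > arr[7]=6
(4, 5): arr[4]=12 > arr[5]=8
(4, 6): arr[4]=12 > arr[6]=1
(4, 7): arr[4]=12 > arr[7]=6
(5, 6): arr[5]=8 > arr[6]=1
(5, 7): arr[5]=8 > arr[7]=6

Total inversions: 14

The array has 14 inversion(s): (0,1), (0,2), (0,6), (1,6), (2,6), (3,4), (3,5), (3,6), (3,7), (4,5), (4,6), (4,7), (5,6), (5,7). Each pair (i,j) satisfies i < j and arr[i] > arr[j].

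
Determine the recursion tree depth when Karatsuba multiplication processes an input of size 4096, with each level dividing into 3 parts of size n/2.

For divide and conquer with division factor 2:

Problem sizes at each level:
Level 0: 4096
Level 1: 2048
Level 2: 1024
Level 3: 512
Level 4: 256
Level 5: 128
Level 6: 64
Level 7: 32
Level 8: 16
Level 9: 8
Level 10: 4
Level 11: 2
Level 12: 1

The root is level 0 and the size-1 base case is level 12 (the tree spans levels 0 through 12, i.e. 13 levels counting the root), so the depth is the number of divisions: log_2(4096) = 12

The recursion tree depth is log_2(4096) = 12. At each level, the problem size is divided by 2, so it takes 12 divisions to reduce to a base case of size 1. The algorithm makes 3 recursive calls at each level.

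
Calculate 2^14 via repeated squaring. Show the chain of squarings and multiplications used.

Computing 2^14 by squaring (build up from 2^1; each line after the first costs one multiplication):

2^1 = 2
2^2 = (2^1)^2 = 2^2 = 4
2^3 = 2 * 2^2 = 2 * 4 = 8
2^6 = (2^3)^2 = 8^2 = 64
2^7 = 2 * 2^6 = 2 * 64 = 128
2^14 = (2^7)^2 = 128^2 = 16384

Result: 16384
Multiplications needed: 5 (5 lines after 2^1)

2^14 = 16384. Using exponentiation by squaring, this requires 5 multiplications. The key idea: if the exponent is even, square the half-power; if odd, multiply by the base once.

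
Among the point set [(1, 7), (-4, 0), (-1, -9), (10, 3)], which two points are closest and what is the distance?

Computing all pairwise distances among 4 points:

d((1, 7), (-4, 0)) = 8.6023 <-- minimum
d((1, 7), (-1, -9)) = 16.1245
d((1, 7), (10, 3)) = 9.8489
d((-4, 0), (-1, -9)) = 9.4868
d((-4, 0), (10, 3)) = 14.3178
d((-1, -9), (10, 3)) = 16.2788

Closest pair: (1, 7) and (-4, 0) with distance 8.6023

The closest pair is (1, 7) and (-4, 0) with Euclidean distance 8.6023. For 4 points, brute-force pairwise comparison is shown above. For large n, the divide-and-conquer algorithm (sort by x, recurse on halves, check the dividing strip) achieves O(n log n).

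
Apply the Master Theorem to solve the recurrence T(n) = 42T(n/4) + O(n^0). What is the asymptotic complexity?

Master Theorem for T(n) = 42T(n/4) + O(n^0):

a = 42, b = 4, c = 0
log_b(a) = log_4(42) = 2.6962

Case 1: c = 0 < log_4(42) = 2.6962
T(n) = O(n^(log_4 42))

For T(n) = 42T(n/4) + O(n^0): log_4(42) = 2.6962. This is Case 1 of the Master Theorem (c < log_b(a), work dominated by leaves), giving O(n^(log_4 42)).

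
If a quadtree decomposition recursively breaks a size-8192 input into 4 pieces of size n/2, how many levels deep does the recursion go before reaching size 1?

For divide and conquer with division factor 2:

Problem sizes at each level:
Level 0: 8192
Level 1: 4096
Level 2: 2048
Level 3: 1024
Level 4: 512
Level 5: 256
Level 6: 128
Level 7: 64
Level 8: 32
Level 9: 16
Level 10: 8
Level 11: 4
Level 12: 2
Level 13: 1

The root is level 0 and the size-1 base case is level 13 (the tree spans levels 0 through 13, i.e. 14 levels counting the root), so the depth is the number of divisions: log_2(8192) = 13

The recursion tree depth is log_2(8192) = 13. At each level, the problem size is divided by 2, so it takes 13 divisions to reduce to a base case of size 1. The algorithm makes 4 recursive calls at each level.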